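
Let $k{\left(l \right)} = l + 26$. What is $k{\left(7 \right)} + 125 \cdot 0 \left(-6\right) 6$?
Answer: $33$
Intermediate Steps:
$k{\left(l \right)} = 26 + l$
$k{\left(7 \right)} + 125 \cdot 0 \left(-6\right) 6 = \left(26 + 7\right) + 125 \cdot 0 \left(-6\right) 6 = 33 + 125 \cdot 0 \cdot 6 = 33 + 125 \cdot 0 = 33 + 0 = 33$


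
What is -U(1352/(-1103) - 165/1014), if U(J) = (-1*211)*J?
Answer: -109222251/372814 ≈ -292.97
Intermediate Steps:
U(J) = -211*J
-U(1352/(-1103) - 165/1014) = -(-211)*(1352/(-1103) - 165/1014) = -(-211)*(1352*(-1/1103) - 165*1/1014) = -(-211)*(-1352/1103 - 55/338) = -(-211)*(-517641)/372814 = -1*109222251/372814 = -109222251/372814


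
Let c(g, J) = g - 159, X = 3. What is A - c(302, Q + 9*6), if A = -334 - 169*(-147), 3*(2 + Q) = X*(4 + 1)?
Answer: 24366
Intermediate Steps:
Q = 3 (Q = -2 + (3*(4 + 1))/3 = -2 + (3*5)/3 = -2 + (⅓)*15 = -2 + 5 = 3)
c(g, J) = -159 + g
A = 24509 (A = -334 + 24843 = 24509)
A - c(302, Q + 9*6) = 24509 - (-159 + 302) = 24509 - 1*143 = 24509 - 143 = 24366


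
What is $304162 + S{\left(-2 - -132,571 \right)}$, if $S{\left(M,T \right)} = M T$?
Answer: $378392$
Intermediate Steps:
$304162 + S{\left(-2 - -132,571 \right)} = 304162 + \left(-2 - -132\right) 571 = 304162 + \left(-2 + 132\right) 571 = 304162 + 130 \cdot 571 = 304162 + 74230 = 378392$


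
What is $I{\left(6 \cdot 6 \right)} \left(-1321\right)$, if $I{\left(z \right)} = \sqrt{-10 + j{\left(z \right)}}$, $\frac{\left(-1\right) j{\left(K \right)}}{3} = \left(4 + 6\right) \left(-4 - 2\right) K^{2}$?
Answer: $- 1321 \sqrt{233270} \approx -6.3802 \cdot 10^{5}$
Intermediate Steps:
$j{\left(K \right)} = 180 K^{2}$ ($j{\left(K \right)} = - 3 \left(4 + 6\right) \left(-4 - 2\right) K^{2} = - 3 \cdot 10 \left(-6\right) K^{2} = - 3 \left(- 60 K^{2}\right) = 180 K^{2}$)
$I{\left(z \right)} = \sqrt{-10 + 180 z^{2}}$
$I{\left(6 \cdot 6 \right)} \left(-1321\right) = \sqrt{-10 + 180 \left(6 \cdot 6\right)^{2}} \left(-1321\right) = \sqrt{-10 + 180 \cdot 36^{2}} \left(-1321\right) = \sqrt{-10 + 180 \cdot 1296} \left(-1321\right) = \sqrt{-10 + 233280} \left(-1321\right) = \sqrt{233270} \left(-1321\right) = - 1321 \sqrt{233270}$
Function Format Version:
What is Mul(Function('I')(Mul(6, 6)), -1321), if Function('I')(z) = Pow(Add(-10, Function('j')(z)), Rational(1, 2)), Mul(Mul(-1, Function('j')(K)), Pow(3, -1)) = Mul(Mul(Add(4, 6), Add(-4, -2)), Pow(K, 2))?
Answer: Mul(-1321, Pow(233270, Rational(1, 2))) ≈ -6.3802e+5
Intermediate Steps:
Function('j')(K) = Mul(180, Pow(K, 2)) (Function('j')(K) = Mul(-3, Mul(Mul(Add(4, 6), Add(-4, -2)), Pow(K, 2))) = Mul(-3, Mul(Mul(10, -6), Pow(K, 2))) = Mul(-3, Mul(-60, Pow(K, 2))) = Mul(180, Pow(K, 2)))
Function('I')(z) = Pow(Add(-10, Mul(180, Pow(z, 2))), Rational(1, 2))
Mul(Function('I')(Mul(6, 6)), -1321) = Mul(Pow(Add(-10, Mul(180, Pow(Mul(6, 6), 2))), Rational(1, 2)), -1321) = Mul(Pow(Add(-10, Mul(180, Pow(36, 2))), Rational(1, 2)), -1321) = Mul(Pow(Add(-10, Mul(180, 1296)), Rational(1, 2)), -1321) = Mul(Pow(Add(-10, 233280), Rational(1, 2)), -1321) = Mul(Pow(233270, Rational(1, 2)), -1321) = Mul(-1321, Pow(233270, Rational(1, 2)))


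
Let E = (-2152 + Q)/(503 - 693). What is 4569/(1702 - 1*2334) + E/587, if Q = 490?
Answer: -254265093/35243480 ≈ -7.2145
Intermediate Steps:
E = 831/95 (E = (-2152 + 490)/(503 - 693) = -1662/(-190) = -1662*(-1/190) = 831/95 ≈ 8.7474)
4569/(1702 - 1*2334) + E/587 = 4569/(1702 - 1*2334) + (831/95)/587 = 4569/(1702 - 2334) + (831/95)*(1/587) = 4569/(-632) + 831/55765 = 4569*(-1/632) + 831/55765 = -4569/632 + 831/55765 = -254265093/35243480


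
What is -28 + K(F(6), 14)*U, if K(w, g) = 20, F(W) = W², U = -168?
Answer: -3388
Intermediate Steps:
-28 + K(F(6), 14)*U = -28 + 20*(-168) = -28 - 3360 = -3388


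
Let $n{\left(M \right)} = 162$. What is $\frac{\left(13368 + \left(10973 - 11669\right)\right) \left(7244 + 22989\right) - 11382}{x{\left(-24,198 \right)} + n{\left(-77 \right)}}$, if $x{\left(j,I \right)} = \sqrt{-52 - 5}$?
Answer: $\frac{20687464476}{8767} - \frac{127700398 i \sqrt{57}}{8767} \approx 2.3597 \cdot 10^{6} - 1.0997 \cdot 10^{5} i$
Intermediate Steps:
$x{\left(j,I \right)} = i \sqrt{57}$ ($x{\left(j,I \right)} = \sqrt{-57} = i \sqrt{57}$)
$\frac{\left(13368 + \left(10973 - 11669\right)\right) \left(7244 + 22989\right) - 11382}{x{\left(-24,198 \right)} + n{\left(-77 \right)}} = \frac{\left(13368 + \left(10973 - 11669\right)\right) \left(7244 + 22989\right) - 11382}{i \sqrt{57} + 162} = \frac{\left(13368 + \left(10973 - 11669\right)\right) 30233 - 11382}{162 + i \sqrt{57}} = \frac{\left(13368 - 696\right) 30233 - 11382}{162 + i \sqrt{57}} = \frac{12672 \cdot 30233 - 11382}{162 + i \sqrt{57}} = \frac{383112576 - 11382}{162 + i \sqrt{57}} = \frac{383101194}{162 + i \sqrt{57}}$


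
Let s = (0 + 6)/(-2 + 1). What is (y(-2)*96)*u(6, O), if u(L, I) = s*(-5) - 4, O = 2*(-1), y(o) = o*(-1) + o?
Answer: 0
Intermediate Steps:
s = -6 (s = 6/(-1) = 6*(-1) = -6)
y(o) = 0 (y(o) = -o + o = 0)
O = -2
u(L, I) = 26 (u(L, I) = -6*(-5) - 4 = 30 - 4 = 26)
(y(-2)*96)*u(6, O) = (0*96)*26 = 0*26 = 0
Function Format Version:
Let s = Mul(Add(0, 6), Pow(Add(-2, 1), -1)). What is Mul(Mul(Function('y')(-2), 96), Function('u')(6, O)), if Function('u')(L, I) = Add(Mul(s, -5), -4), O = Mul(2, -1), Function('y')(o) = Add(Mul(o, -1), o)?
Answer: 0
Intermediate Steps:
s = -6 (s = Mul(6, Pow(-1, -1)) = Mul(6, -1) = -6)
Function('y')(o) = 0 (Function('y')(o) = Add(Mul(-1, o), o) = 0)
O = -2
Function('u')(L, I) = 26 (Function('u')(L, I) = Add(Mul(-6, -5), -4) = Add(30, -4) = 26)
Mul(Mul(Function('y')(-2), 96), Function('u')(6, O)) = Mul(Mul(0, 96), 26) = Mul(0, 26) = 0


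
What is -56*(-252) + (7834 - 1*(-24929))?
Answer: 46875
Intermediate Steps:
-56*(-252) + (7834 - 1*(-24929)) = 14112 + (7834 + 24929) = 14112 + 32763 = 46875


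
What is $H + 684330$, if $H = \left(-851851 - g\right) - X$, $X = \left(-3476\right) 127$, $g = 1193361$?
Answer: $-919430$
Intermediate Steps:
$X = -441452$
$H = -1603760$ ($H = \left(-851851 - 1193361\right) - -441452 = \left(-851851 - 1193361\right) + 441452 = -2045212 + 441452 = -1603760$)
$H + 684330 = -1603760 + 684330 = -919430$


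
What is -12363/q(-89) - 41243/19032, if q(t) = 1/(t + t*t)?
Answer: -1842811809755/19032 ≈ -9.6827e+7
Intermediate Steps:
q(t) = 1/(t + t²)
-12363/q(-89) - 41243/19032 = -12363/(1/((-89)*(1 - 89))) - 41243/19032 = -12363/((-1/89/(-88))) - 41243*1/19032 = -12363/((-1/89*(-1/88))) - 41243/19032 = -12363/1/7832 - 41243/19032 = -12363*7832 - 41243/19032 = -96827016 - 41243/19032 = -1842811809755/19032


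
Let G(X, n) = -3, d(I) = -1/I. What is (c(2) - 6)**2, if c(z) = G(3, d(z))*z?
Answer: 144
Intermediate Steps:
c(z) = -3*z
(c(2) - 6)**2 = (-3*2 - 6)**2 = (-6 - 6)**2 = (-12)**2 = 144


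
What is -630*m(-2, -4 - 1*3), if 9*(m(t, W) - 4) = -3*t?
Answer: -2940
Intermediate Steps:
m(t, W) = 4 - t/3 (m(t, W) = 4 + (-3*t)/9 = 4 - t/3)
-630*m(-2, -4 - 1*3) = -630*(4 - ⅓*(-2)) = -630*(4 + ⅔) = -630*14/3 = -2940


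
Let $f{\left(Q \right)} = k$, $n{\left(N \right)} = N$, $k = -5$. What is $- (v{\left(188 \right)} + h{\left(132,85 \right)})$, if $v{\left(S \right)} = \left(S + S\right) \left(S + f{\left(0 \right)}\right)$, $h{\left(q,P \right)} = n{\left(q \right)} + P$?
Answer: $-69025$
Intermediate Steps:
$f{\left(Q \right)} = -5$
$h{\left(q,P \right)} = P + q$ ($h{\left(q,P \right)} = q + P = P + q$)
$v{\left(S \right)} = 2 S \left(-5 + S\right)$ ($v{\left(S \right)} = \left(S + S\right) \left(S - 5\right) = 2 S \left(-5 + S\right)$)
$- (v{\left(188 \right)} + h{\left(132,85 \right)}) = - (2 \cdot 188 \left(-5 + 188\right) + \left(85 + 132\right)) = - (2 \cdot 188 \cdot 183 + 217) = - (68808 + 217) = \left(-1\right) 69025 = -69025$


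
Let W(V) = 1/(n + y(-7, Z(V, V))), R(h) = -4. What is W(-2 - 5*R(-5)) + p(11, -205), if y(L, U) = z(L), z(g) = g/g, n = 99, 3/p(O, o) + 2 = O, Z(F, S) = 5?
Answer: 103/300 ≈ 0.34333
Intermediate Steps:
p(O, o) = 3/(-2 + O)
z(g) = 1
y(L, U) = 1
W(V) = 1/100 (W(V) = 1/(99 + 1) = 1/100)
W(-2 - 5*R(-5)) + p(11, -205) = 1/100 + 3/(-2 + 11) = 1/100 + 3/9 = 1/100 + 3*(1/9) = 1/100 + 1/3 = 103/300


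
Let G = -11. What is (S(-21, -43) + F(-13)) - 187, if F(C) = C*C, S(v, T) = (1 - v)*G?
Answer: -260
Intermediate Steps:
S(v, T) = -11 + 11*v (S(v, T) = (1 - v)*(-11) = -11 + 11*v)
F(C) = C²
(S(-21, -43) + F(-13)) - 187 = ((-11 + 11*(-21)) + (-13)²) - 187 = ((-11 - 231) + 169) - 187 = (-242 + 169) - 187 = -73 - 187 = -260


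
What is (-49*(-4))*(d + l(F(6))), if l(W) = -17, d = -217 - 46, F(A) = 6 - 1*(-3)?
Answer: -54880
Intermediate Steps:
F(A) = 9 (F(A) = 6 + 3 = 9)
d = -263
(-49*(-4))*(d + l(F(6))) = (-49*(-4))*(-263 - 17) = 196*(-280) = -54880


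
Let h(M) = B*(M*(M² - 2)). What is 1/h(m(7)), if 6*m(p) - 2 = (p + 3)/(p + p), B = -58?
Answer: 37044/1745017 ≈ 0.021228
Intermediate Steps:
m(p) = ⅓ + (3 + p)/(12*p) (m(p) = ⅓ + ((p + 3)/(p + p))/6 = ⅓ + ((3 + p)/((2*p)))/6 = ⅓ + ((3 + p)*(1/(2*p)))/6 = ⅓ + ((3 + p)/(2*p))/6 = ⅓ + (3 + p)/(12*p))
h(M) = -58*M*(-2 + M²) (h(M) = -58*M*(M² - 2) = -58*M*(-2 + M²))
1/h(m(7)) = 1/(58*((1/12)*(3 + 5*7)/7)*(2 - ((1/12)*(3 + 5*7)/7)²)) = 1/(58*((1/12)*(⅐)*(3 + 35))*(2 - ((1/12)*(⅐)*(3 + 35))²)) = 1/(58*((1/12)*(⅐)*38)*(2 - ((1/12)*(⅐)*38)²)) = 1/(58*(19/42)*(2 - (19/42)²)) = 1/(58*(19/42)*(2 - 1*361/1764)) = 1/(58*(19/42)*(2 - 361/1764)) = 1/(58*(19/42)*(3167/1764)) = 1/(1745017/37044) = 37044/1745017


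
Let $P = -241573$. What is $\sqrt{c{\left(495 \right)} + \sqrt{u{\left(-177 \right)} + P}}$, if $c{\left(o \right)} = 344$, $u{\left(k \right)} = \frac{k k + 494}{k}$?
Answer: $\frac{\sqrt{10777176 + 354 i \sqrt{1893468297}}}{177} \approx 21.726 + 11.315 i$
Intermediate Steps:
$u{\left(k \right)} = \frac{494 + k^{2}}{k}$ ($u{\left(k \right)} = \frac{k^{2} + 494}{k} = \frac{494 + k^{2}}{k}$)
$\sqrt{c{\left(495 \right)} + \sqrt{u{\left(-177 \right)} + P}} = \sqrt{344 + \sqrt{\left(-177 + \frac{494}{-177}\right) - 241573}} = \sqrt{344 + \sqrt{\left(-177 + 494 \left(- \frac{1}{177}\right)\right) - 241573}} = \sqrt{344 + \sqrt{\left(-177 - \frac{494}{177}\right) - 241573}} = \sqrt{344 + \sqrt{- \frac{31823}{177} - 241573}} = \sqrt{344 + \sqrt{- \frac{42790244}{177}}} = \sqrt{344 + \frac{2 i \sqrt{1893468297}}{177}}$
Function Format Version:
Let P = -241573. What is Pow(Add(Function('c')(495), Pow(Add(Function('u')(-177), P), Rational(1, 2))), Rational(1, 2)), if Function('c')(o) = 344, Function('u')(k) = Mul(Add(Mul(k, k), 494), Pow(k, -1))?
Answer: Mul(Rational(1, 177), Pow(Add(10777176, Mul(354, I, Pow(1893468297, Rational(1, 2)))), Rational(1, 2))) ≈ Add(21.726, Mul(11.315, I))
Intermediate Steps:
Function('u')(k) = Mul(Pow(k, -1), Add(494, Pow(k, 2))) (Function('u')(k) = Mul(Add(Pow(k, 2), 494), Pow(k, -1)) = Mul(Add(494, Pow(k, 2)), Pow(k, -1)) = Mul(Pow(k, -1), Add(494, Pow(k, 2))))
Pow(Add(Function('c')(495), Pow(Add(Function('u')(-177), P), Rational(1, 2))), Rational(1, 2)) = Pow(Add(344, Pow(Add(Add(-177, Mul(494, Pow(-177, -1))), -241573), Rational(1, 2))), Rational(1, 2)) = Pow(Add(344, Pow(Add(Add(-177, Mul(494, Rational(-1, 177))), -241573), Rational(1, 2))), Rational(1, 2)) = Pow(Add(344, Pow(Add(Add(-177, Rational(-494, 177)), -241573), Rational(1, 2))), Rational(1, 2)) = Pow(Add(344, Pow(Add(Rational(-31823, 177), -241573), Rational(1, 2))), Rational(1, 2)) = Pow(Add(344, Pow(Rational(-42790244, 177), Rational(1, 2))), Rational(1, 2)) = Pow(Add(344, Mul(Rational(2, 177), I, Pow(1893468297, Rational(1, 2)))), Rational(1, 2))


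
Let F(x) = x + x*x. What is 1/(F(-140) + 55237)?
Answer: 1/74697 ≈ 1.3387e-5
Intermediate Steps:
F(x) = x + x²
1/(F(-140) + 55237) = 1/(-140*(1 - 140) + 55237) = 1/(-140*(-139) + 55237) = 1/(19460 + 55237) = 1/74697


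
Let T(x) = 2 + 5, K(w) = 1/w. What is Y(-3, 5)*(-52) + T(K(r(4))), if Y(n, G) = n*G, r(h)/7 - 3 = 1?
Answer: 787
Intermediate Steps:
r(h) = 28 (r(h) = 21 + 7*1 = 21 + 7 = 28)
K(w) = 1/w
T(x) = 7
Y(n, G) = G*n
Y(-3, 5)*(-52) + T(K(r(4))) = (5*(-3))*(-52) + 7 = -15*(-52) + 7 = 780 + 7 = 787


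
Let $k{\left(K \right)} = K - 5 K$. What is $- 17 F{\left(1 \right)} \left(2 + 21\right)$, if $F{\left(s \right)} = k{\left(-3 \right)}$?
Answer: $-4692$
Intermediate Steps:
$k{\left(K \right)} = - 4 K$
$F{\left(s \right)} = 12$ ($F{\left(s \right)} = \left(-4\right) \left(-3\right) = 12$)
$- 17 F{\left(1 \right)} \left(2 + 21\right) = \left(-17\right) 12 \left(2 + 21\right) = \left(-204\right) 23 = -4692$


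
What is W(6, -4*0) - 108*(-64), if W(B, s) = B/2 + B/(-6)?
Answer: 6914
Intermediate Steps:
W(B, s) = B/3 (W(B, s) = B*(½) + B*(-⅙) = B/2 - B/6 = B/3)
W(6, -4*0) - 108*(-64) = (⅓)*6 - 108*(-64) = 2 + 6912 = 6914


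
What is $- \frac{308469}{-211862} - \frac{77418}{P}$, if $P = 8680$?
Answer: $- \frac{13247511}{1775060} \approx -7.4631$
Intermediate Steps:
$- \frac{308469}{-211862} - \frac{77418}{P} = - \frac{308469}{-211862} - \frac{77418}{8680} = \left(-308469\right) \left(- \frac{1}{211862}\right) - \frac{38709}{4340} = \frac{1191}{818} - \frac{38709}{4340} = - \frac{13247511}{1775060}$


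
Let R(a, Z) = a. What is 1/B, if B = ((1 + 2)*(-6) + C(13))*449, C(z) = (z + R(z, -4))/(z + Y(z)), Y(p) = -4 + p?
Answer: -11/83065 ≈ -0.00013243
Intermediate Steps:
C(z) = 2*z/(-4 + 2*z) (C(z) = (z + z)/(z + (-4 + z)) = (2*z)/(-4 + 2*z) = 2*z/(-4 + 2*z))
B = -83065/11 (B = ((1 + 2)*(-6) + 13/(-2 + 13))*449 = (3*(-6) + 13/11)*449 = (-18 + 13*(1/11))*449 = (-18 + 13/11)*449 = -185/11*449 = -83065/11 ≈ -7551.4)
1/B = 1/(-83065/11) = -11/83065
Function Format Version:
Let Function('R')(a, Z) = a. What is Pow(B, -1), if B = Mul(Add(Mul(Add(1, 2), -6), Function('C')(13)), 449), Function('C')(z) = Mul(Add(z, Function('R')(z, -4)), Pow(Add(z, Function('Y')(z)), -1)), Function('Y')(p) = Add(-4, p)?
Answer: Rational(-11, 83065) ≈ -0.00013243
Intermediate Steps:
Function('C')(z) = Mul(2, z, Pow(Add(-4, Mul(2, z)), -1)) (Function('C')(z) = Mul(Add(z, z), Pow(Add(z, Add(-4, z)), -1)) = Mul(Mul(2, z), Pow(Add(-4, Mul(2, z)), -1)) = Mul(2, z, Pow(Add(-4, Mul(2, z)), -1)))
B = Rational(-83065, 11) (B = Mul(Add(Mul(Add(1, 2), -6), Mul(13, Pow(Add(-2, 13), -1))), 449) = Mul(Add(Mul(3, -6), Mul(13, Pow(11, -1))), 449) = Mul(Add(-18, Mul(13, Rational(1, 11))), 449) = Mul(Add(-18, Rational(13, 11)), 449) = Mul(Rational(-185, 11), 449) = Rational(-83065, 11) ≈ -7551.4)
Pow(B, -1) = Pow(Rational(-83065, 11), -1) = Rational(-11, 83065)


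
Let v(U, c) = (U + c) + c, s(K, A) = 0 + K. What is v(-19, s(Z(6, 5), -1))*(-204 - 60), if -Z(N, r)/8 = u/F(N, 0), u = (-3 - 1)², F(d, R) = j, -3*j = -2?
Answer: 106392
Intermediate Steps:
j = ⅔ (j = -⅓*(-2) = ⅔ ≈ 0.66667)
F(d, R) = ⅔
u = 16 (u = (-4)² = 16)
Z(N, r) = -192 (Z(N, r) = -128/⅔ = -128*3/2 = -8*24 = -192)
s(K, A) = K
v(U, c) = U + 2*c
v(-19, s(Z(6, 5), -1))*(-204 - 60) = (-19 + 2*(-192))*(-204 - 60) = (-19 - 384)*(-264) = -403*(-264) = 106392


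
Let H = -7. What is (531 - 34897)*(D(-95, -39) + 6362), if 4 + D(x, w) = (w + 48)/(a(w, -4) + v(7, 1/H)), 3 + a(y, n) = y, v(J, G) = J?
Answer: -7647156686/35 ≈ -2.1849e+8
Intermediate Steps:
a(y, n) = -3 + y
D(x, w) = -4 + (48 + w)/(4 + w) (D(x, w) = -4 + (w + 48)/((-3 + w) + 7) = -4 + (48 + w)/(4 + w))
(531 - 34897)*(D(-95, -39) + 6362) = (531 - 34897)*((32 - 3*(-39))/(4 - 39) + 6362) = -34366*((32 + 117)/(-35) + 6362) = -34366*(-1/35*149 + 6362) = -34366*(-149/35 + 6362) = -34366*222521/35 = -7647156686/35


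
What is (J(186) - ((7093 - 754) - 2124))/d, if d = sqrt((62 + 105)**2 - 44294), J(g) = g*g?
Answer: -30381*I*sqrt(16405)/16405 ≈ -237.2*I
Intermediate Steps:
J(g) = g**2
d = I*sqrt(16405) (d = sqrt(167**2 - 44294) = sqrt(27889 - 44294) = sqrt(-16405) = I*sqrt(16405) ≈ 128.08*I)
(J(186) - ((7093 - 754) - 2124))/d = (186**2 - ((7093 - 754) - 2124))/((I*sqrt(16405))) = (34596 - (6339 - 2124))*(-I*sqrt(16405)/16405) = (34596 - 1*4215)*(-I*sqrt(16405)/16405) = (34596 - 4215)*(-I*sqrt(16405)/16405) = 30381*(-I*sqrt(16405)/16405) = -30381*I*sqrt(16405)/16405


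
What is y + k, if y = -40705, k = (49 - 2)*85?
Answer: -36710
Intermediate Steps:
k = 3995 (k = 47*85 = 3995)
y + k = -40705 + 3995 = -36710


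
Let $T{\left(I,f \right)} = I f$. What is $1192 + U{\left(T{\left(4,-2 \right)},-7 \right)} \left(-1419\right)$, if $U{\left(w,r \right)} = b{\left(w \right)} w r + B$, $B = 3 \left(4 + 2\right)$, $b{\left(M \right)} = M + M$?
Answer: $1247074$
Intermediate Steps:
$b{\left(M \right)} = 2 M$
$B = 18$ ($B = 3 \cdot 6 = 18$)
$U{\left(w,r \right)} = 18 + 2 r w^{2}$ ($U{\left(w,r \right)} = 2 w w r + 18 = 2 w^{2} r + 18 = 2 r w^{2} + 18 = 18 + 2 r w^{2}$)
$1192 + U{\left(T{\left(4,-2 \right)},-7 \right)} \left(-1419\right) = 1192 + \left(18 + 2 \left(-7\right) \left(4 \left(-2\right)\right)^{2}\right) \left(-1419\right) = 1192 + \left(18 + 2 \left(-7\right) \left(-8\right)^{2}\right) \left(-1419\right) = 1192 + \left(18 + 2 \left(-7\right) 64\right) \left(-1419\right) = 1192 + \left(18 - 896\right) \left(-1419\right) = 1192 - -1245882 = 1192 + 1245882 = 1247074$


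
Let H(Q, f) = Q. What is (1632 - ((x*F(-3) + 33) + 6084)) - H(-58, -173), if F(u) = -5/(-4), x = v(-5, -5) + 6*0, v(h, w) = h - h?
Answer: -4427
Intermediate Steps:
v(h, w) = 0
x = 0 (x = 0 + 6*0 = 0 + 0 = 0)
F(u) = 5/4 (F(u) = -5*(-¼) = 5/4)
(1632 - ((x*F(-3) + 33) + 6084)) - H(-58, -173) = (1632 - ((0*(5/4) + 33) + 6084)) - 1*(-58) = (1632 - ((0 + 33) + 6084)) + 58 = (1632 - (33 + 6084)) + 58 = (1632 - 1*6117) + 58 = (1632 - 6117) + 58 = -4485 + 58 = -4427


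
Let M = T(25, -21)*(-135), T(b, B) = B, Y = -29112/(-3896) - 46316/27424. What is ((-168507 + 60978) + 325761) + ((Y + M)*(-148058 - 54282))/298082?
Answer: 53819467175644597/248814410876 ≈ 2.1630e+5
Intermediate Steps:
Y = 19310011/3338872 (Y = -29112*(-1/3896) - 46316*1/27424 = 3639/487 - 11579/6856 = 19310011/3338872 ≈ 5.7834)
M = 2835 (M = -21*(-135) = 2835)
((-168507 + 60978) + 325761) + ((Y + M)*(-148058 - 54282))/298082 = ((-168507 + 60978) + 325761) + ((19310011/3338872 + 2835)*(-148058 - 54282))/298082 = (-107529 + 325761) + ((9485012131/3338872)*(-202340))*(1/298082) = 218232 - 479799338646635/834718*1/298082 = 218232 - 479799338646635/248814410876 = 53819467175644597/248814410876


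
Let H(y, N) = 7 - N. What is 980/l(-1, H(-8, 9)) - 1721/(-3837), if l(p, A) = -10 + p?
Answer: -3741329/42207 ≈ -88.642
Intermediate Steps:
980/l(-1, H(-8, 9)) - 1721/(-3837) = 980/(-10 - 1) - 1721/(-3837) = 980/(-11) - 1721*(-1/3837) = 980*(-1/11) + 1721/3837 = -980/11 + 1721/3837 = -3741329/42207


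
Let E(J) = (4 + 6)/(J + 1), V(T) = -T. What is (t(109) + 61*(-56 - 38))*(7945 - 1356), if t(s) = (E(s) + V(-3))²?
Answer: -414902142/11 ≈ -3.7718e+7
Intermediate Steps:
E(J) = 10/(1 + J)
t(s) = (3 + 10/(1 + s))² (t(s) = (10/(1 + s) - 1*(-3))² = (10/(1 + s) + 3)² = (3 + 10/(1 + s))²)
(t(109) + 61*(-56 - 38))*(7945 - 1356) = ((13 + 3*109)²/(1 + 109)² + 61*(-56 - 38))*(7945 - 1356) = ((13 + 327)²/110² + 61*(-94))*6589 = ((1/12100)*340² - 5734)*6589 = ((1/12100)*115600 - 5734)*6589 = (1156/121 - 5734)*6589 = -692658/121*6589 = -414902142/11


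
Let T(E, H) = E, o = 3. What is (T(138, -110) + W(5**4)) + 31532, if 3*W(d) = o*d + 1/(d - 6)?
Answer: 59971816/1857 ≈ 32295.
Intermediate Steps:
W(d) = d + 1/(3*(-6 + d)) (W(d) = (3*d + 1/(d - 6))/3 = (3*d + 1/(-6 + d))/3 = (1/(-6 + d) + 3*d)/3 = d + 1/(3*(-6 + d)))
(T(138, -110) + W(5**4)) + 31532 = (138 + (1/3 + (5**4)**2 - 6*5**4)/(-6 + 5**4)) + 31532 = (138 + (1/3 + 625**2 - 6*625)/(-6 + 625)) + 31532 = (138 + (1/3 + 390625 - 3750)/619) + 31532 = (138 + (1/619)*(1160626/3)) + 31532 = (138 + 1160626/1857) + 31532 = 1416892/1857 + 31532 = 59971816/1857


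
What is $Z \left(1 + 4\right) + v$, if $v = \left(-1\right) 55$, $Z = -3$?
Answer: $-70$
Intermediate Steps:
$v = -55$
$Z \left(1 + 4\right) + v = - 3 \left(1 + 4\right) - 55 = \left(-3\right) 5 - 55 = -15 - 55 = -70$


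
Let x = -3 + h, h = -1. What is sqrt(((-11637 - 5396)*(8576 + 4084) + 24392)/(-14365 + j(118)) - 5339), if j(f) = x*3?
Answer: sqrt(1996312368545)/14377 ≈ 98.276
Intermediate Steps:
x = -4 (x = -3 - 1 = -4)
j(f) = -12 (j(f) = -4*3 = -12)
sqrt(((-11637 - 5396)*(8576 + 4084) + 24392)/(-14365 + j(118)) - 5339) = sqrt(((-11637 - 5396)*(8576 + 4084) + 24392)/(-14365 - 12) - 5339) = sqrt((-17033*12660 + 24392)/(-14377) - 5339) = sqrt((-215637780 + 24392)*(-1/14377) - 5339) = sqrt(-215613388*(-1/14377) - 5339) = sqrt(215613388/14377 - 5339) = sqrt(138854585/14377) = sqrt(1996312368545)/14377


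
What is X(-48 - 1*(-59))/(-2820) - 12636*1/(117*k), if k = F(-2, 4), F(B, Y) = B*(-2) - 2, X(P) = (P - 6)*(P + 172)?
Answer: -10213/188 ≈ -54.324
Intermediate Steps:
X(P) = (-6 + P)*(172 + P)
F(B, Y) = -2 - 2*B (F(B, Y) = -2*B - 2 = -2 - 2*B)
k = 2 (k = -2 - 2*(-2) = -2 + 4 = 2)
X(-48 - 1*(-59))/(-2820) - 12636*1/(117*k) = (-1032 + (-48 - 1*(-59))² + 166*(-48 - 1*(-59)))/(-2820) - 12636/(2*117) = (-1032 + (-48 + 59)² + 166*(-48 + 59))*(-1/2820) - 12636/234 = (-1032 + 11² + 166*11)*(-1/2820) - 12636*1/234 = (-1032 + 121 + 1826)*(-1/2820) - 54 = 915*(-1/2820) - 54 = -61/188 - 54 = -10213/188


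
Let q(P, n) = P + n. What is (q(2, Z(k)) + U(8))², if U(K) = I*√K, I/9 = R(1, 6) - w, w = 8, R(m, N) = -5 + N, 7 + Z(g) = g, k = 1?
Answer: 31768 + 1008*√2 ≈ 33194.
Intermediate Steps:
Z(g) = -7 + g
I = -63 (I = 9*((-5 + 6) - 1*8) = 9*(1 - 8) = 9*(-7) = -63)
U(K) = -63*√K
(q(2, Z(k)) + U(8))² = ((2 + (-7 + 1)) - 126*√2)² = ((2 - 6) - 126*√2)² = (-4 - 126*√2)²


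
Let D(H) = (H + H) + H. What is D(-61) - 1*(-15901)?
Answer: 15718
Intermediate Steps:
D(H) = 3*H (D(H) = 2*H + H = 3*H)
D(-61) - 1*(-15901) = 3*(-61) - 1*(-15901) = -183 + 15901 = 15718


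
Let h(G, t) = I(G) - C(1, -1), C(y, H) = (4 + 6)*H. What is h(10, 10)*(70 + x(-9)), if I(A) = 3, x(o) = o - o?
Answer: 910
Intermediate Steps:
x(o) = 0
C(y, H) = 10*H
h(G, t) = 13 (h(G, t) = 3 - 10*(-1) = 3 - 1*(-10) = 3 + 10 = 13)
h(10, 10)*(70 + x(-9)) = 13*(70 + 0) = 13*70 = 910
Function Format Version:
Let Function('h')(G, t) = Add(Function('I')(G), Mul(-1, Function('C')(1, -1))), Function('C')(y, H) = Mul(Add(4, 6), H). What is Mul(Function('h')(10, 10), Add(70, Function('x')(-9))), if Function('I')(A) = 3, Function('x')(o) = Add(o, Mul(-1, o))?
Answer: 910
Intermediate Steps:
Function('x')(o) = 0
Function('C')(y, H) = Mul(10, H)
Function('h')(G, t) = 13 (Function('h')(G, t) = Add(3, Mul(-1, Mul(10, -1))) = Add(3, Mul(-1, -10)) = Add(3, 10) = 13)
Mul(Function('h')(10, 10), Add(70, Function('x')(-9))) = Mul(13, Add(70, 0)) = Mul(13, 70) = 910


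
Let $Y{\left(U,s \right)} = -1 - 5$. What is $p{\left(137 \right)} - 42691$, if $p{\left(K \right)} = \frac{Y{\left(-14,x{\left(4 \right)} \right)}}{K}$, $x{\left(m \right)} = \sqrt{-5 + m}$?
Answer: $- \frac{5848673}{137} \approx -42691.0$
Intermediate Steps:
$Y{\left(U,s \right)} = -6$
$p{\left(K \right)} = - \frac{6}{K}$
$p{\left(137 \right)} - 42691 = - \frac{6}{137} - 42691 = - \frac{5848673}{137}$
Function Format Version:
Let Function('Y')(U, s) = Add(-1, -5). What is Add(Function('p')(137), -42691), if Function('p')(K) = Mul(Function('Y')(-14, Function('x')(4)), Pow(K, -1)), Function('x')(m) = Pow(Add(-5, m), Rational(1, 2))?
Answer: Rational(-5848673, 137) ≈ -42691.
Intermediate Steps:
Function('Y')(U, s) = -6
Function('p')(K) = Mul(-6, Pow(K, -1))
Add(Function('p')(137), -42691) = Add(Mul(-6, Pow(137, -1)), -42691) = Add(Mul(-6, Rational(1, 137)), -42691) = Add(Rational(-6, 137), -42691) = Rational(-5848673, 137)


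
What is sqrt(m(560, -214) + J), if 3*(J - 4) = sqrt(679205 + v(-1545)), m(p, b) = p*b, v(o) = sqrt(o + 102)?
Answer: sqrt(-1078524 + 3*sqrt(679205 + I*sqrt(1443)))/3 ≈ 1.1109e-5 + 345.78*I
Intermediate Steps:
v(o) = sqrt(102 + o)
m(p, b) = b*p
J = 4 + sqrt(679205 + I*sqrt(1443))/3 (J = 4 + sqrt(679205 + sqrt(102 - 1545))/3 = 4 + sqrt(679205 + sqrt(-1443))/3 = 4 + sqrt(679205 + I*sqrt(1443))/3 ≈ 278.71 + 0.0076821*I)
sqrt(m(560, -214) + J) = sqrt(-214*560 + (4 + sqrt(679205 + I*sqrt(1443))/3)) = sqrt(-119840 + (4 + sqrt(679205 + I*sqrt(1443))/3)) = sqrt(-119836 + sqrt(679205 + I*sqrt(1443))/3)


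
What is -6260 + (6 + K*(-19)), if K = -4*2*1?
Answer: -6102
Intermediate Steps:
K = -8 (K = -8*1 = -8)
-6260 + (6 + K*(-19)) = -6260 + (6 - 8*(-19)) = -6260 + (6 + 152) = -6260 + 158 = -6102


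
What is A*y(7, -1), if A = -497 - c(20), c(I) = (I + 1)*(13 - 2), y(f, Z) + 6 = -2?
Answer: 5824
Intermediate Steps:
y(f, Z) = -8 (y(f, Z) = -6 - 2 = -8)
c(I) = 11 + 11*I (c(I) = (1 + I)*11 = 11 + 11*I)
A = -728 (A = -497 - (11 + 11*20) = -497 - (11 + 220) = -497 - 1*231 = -497 - 231 = -728)
A*y(7, -1) = -728*(-8) = 5824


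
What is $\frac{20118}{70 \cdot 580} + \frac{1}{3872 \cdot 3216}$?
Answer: $\frac{4473508181}{9027955200} \approx 0.49552$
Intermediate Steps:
$\frac{20118}{70 \cdot 580} + \frac{1}{3872 \cdot 3216} = \frac{20118}{40600} + \frac{1}{3872} \cdot \frac{1}{3216} = 20118 \cdot \frac{1}{40600} + \frac{1}{12452352} = \frac{1437}{2900} + \frac{1}{12452352} = \frac{4473508181}{9027955200}$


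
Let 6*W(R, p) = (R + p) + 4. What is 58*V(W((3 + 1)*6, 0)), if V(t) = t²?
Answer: 11368/9 ≈ 1263.1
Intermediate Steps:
W(R, p) = ⅔ + R/6 + p/6 (W(R, p) = ((R + p) + 4)/6 = (4 + R + p)/6 = ⅔ + R/6 + p/6)
58*V(W((3 + 1)*6, 0)) = 58*(⅔ + ((3 + 1)*6)/6 + (⅙)*0)² = 58*(⅔ + (4*6)/6 + 0)² = 58*(⅔ + (⅙)*24 + 0)² = 58*(⅔ + 4 + 0)² = 58*(14/3)² = 58*(196/9) = 11368/9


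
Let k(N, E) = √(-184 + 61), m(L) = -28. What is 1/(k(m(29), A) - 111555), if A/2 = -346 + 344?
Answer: -37185/4148172716 - I*√123/12444518148 ≈ -8.9642e-6 - 8.912e-10*I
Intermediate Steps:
A = -4 (A = 2*(-346 + 344) = 2*(-2) = -4)
k(N, E) = I*√123 (k(N, E) = √(-123) = I*√123)
1/(k(m(29), A) - 111555) = 1/(I*√123 - 111555) = 1/(-111555 + I*√123)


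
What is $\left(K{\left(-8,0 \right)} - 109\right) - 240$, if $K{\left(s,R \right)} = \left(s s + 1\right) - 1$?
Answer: $-285$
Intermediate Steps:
$K{\left(s,R \right)} = s^{2}$ ($K{\left(s,R \right)} = \left(s^{2} + 1\right) - 1 = \left(1 + s^{2}\right) - 1 = s^{2}$)
$\left(K{\left(-8,0 \right)} - 109\right) - 240 = \left(\left(-8\right)^{2} - 109\right) - 240 = \left(64 - 109\right) - 240 = -45 - 240 = -285$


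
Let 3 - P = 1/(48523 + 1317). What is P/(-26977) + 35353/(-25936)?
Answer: -1485536784807/1089744547640 ≈ -1.3632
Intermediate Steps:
P = 149519/49840 (P = 3 - 1/(48523 + 1317) = 3 - 1/49840 = 149519/49840 ≈ 3.0000)
P/(-26977) + 35353/(-25936) = (149519/49840)/(-26977) + 35353/(-25936) = (149519/49840)*(-1/26977) + 35353*(-1/25936) = -149519/1344533680 - 35353/25936 = -1485536784807/1089744547640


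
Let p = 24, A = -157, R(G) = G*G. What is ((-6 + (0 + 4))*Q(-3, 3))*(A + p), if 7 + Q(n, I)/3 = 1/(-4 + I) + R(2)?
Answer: -3192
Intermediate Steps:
R(G) = G²
Q(n, I) = -9 + 3/(-4 + I) (Q(n, I) = -21 + 3*(1/(-4 + I) + 2²) = -21 + 3*(1/(-4 + I) + 4) = -21 + 3*(4 + 1/(-4 + I)) = -21 + (12 + 3/(-4 + I)) = -9 + 3/(-4 + I))
((-6 + (0 + 4))*Q(-3, 3))*(A + p) = ((-6 + (0 + 4))*(3*(13 - 3*3)/(-4 + 3)))*(-157 + 24) = ((-6 + 4)*(3*(13 - 9)/(-1)))*(-133) = -6*(-1)*4*(-133) = -2*(-12)*(-133) = 24*(-133) = -3192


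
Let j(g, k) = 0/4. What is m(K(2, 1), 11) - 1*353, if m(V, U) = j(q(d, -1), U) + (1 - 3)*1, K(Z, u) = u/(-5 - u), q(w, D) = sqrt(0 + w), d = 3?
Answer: -355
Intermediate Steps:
q(w, D) = sqrt(w)
j(g, k) = 0 (j(g, k) = 0*(1/4) = 0)
m(V, U) = -2 (m(V, U) = 0 + (1 - 3)*1 = 0 - 2*1 = 0 - 2 = -2)
m(K(2, 1), 11) - 1*353 = -2 - 1*353 = -2 - 353 = -355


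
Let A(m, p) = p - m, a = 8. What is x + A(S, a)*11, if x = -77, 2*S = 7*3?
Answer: -209/2 ≈ -104.50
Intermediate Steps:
S = 21/2 (S = (7*3)/2 = (½)*21 = 21/2 ≈ 10.500)
x + A(S, a)*11 = -77 + (8 - 1*21/2)*11 = -77 + (8 - 21/2)*11 = -77 - 5/2*11 = -77 - 55/2 = -209/2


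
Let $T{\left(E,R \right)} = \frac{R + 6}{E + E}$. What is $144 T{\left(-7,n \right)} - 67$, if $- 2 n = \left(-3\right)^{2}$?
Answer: $- \frac{577}{7} \approx -82.429$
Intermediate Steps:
$n = - \frac{9}{2}$ ($n = - \frac{\left(-3\right)^{2}}{2} = \left(- \frac{1}{2}\right) 9 = - \frac{9}{2} \approx -4.5$)
$T{\left(E,R \right)} = \frac{6 + R}{2 E}$
$144 T{\left(-7,n \right)} - 67 = 144 \frac{6 - \frac{9}{2}}{2 \left(-7\right)} - 67 = 144 \cdot \frac{1}{2} \left(- \frac{1}{7}\right) \frac{3}{2} - 67 = 144 \left(- \frac{3}{28}\right) - 67 = - \frac{108}{7} - 67 = - \frac{577}{7}$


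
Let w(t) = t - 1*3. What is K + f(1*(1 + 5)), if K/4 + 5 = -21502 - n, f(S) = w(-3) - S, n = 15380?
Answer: -147560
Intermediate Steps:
w(t) = -3 + t (w(t) = t - 3 = -3 + t)
f(S) = -6 - S (f(S) = (-3 - 3) - S = -6 - S)
K = -147548 (K = -20 + 4*(-21502 - 1*15380) = -20 + 4*(-21502 - 15380) = -20 + 4*(-36882) = -20 - 147528 = -147548)
K + f(1*(1 + 5)) = -147548 + (-6 - (1 + 5)) = -147548 + (-6 - 6) = -147548 - 12 = -147560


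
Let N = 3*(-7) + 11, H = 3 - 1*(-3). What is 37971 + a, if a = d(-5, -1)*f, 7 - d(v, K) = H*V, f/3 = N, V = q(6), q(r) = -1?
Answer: 37581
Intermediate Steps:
H = 6 (H = 3 + 3 = 6)
V = -1
N = -10 (N = -21 + 11 = -10)
f = -30 (f = 3*(-10) = -30)
d(v, K) = 13 (d(v, K) = 7 - 6*(-1) = 7 - 1*(-6) = 7 + 6 = 13)
a = -390 (a = 13*(-30) = -390)
37971 + a = 37971 - 390 = 37581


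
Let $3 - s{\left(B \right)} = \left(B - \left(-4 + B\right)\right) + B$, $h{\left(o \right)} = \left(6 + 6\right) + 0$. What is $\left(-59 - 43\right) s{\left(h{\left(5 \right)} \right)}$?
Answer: $1326$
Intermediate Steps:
$h{\left(o \right)} = 12$ ($h{\left(o \right)} = 12 + 0 = 12$)
$s{\left(B \right)} = -1 - B$ ($s{\left(B \right)} = 3 - \left(\left(B - \left(-4 + B\right)\right) + B\right) = 3 - \left(4 + B\right) = -1 - B$)
$\left(-59 - 43\right) s{\left(h{\left(5 \right)} \right)} = \left(-59 - 43\right) \left(-1 - 12\right) = - 102 \left(-1 - 12\right) = \left(-102\right) \left(-13\right) = 1326$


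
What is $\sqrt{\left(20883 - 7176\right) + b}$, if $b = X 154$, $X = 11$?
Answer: $\sqrt{15401} \approx 124.1$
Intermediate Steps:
$b = 1694$ ($b = 11 \cdot 154 = 1694$)
$\sqrt{\left(20883 - 7176\right) + b} = \sqrt{\left(20883 - 7176\right) + 1694} = \sqrt{13707 + 1694} = \sqrt{15401}$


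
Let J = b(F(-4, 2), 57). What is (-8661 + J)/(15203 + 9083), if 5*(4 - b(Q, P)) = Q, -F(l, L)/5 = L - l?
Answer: -8651/24286 ≈ -0.35621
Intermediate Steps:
F(l, L) = -5*L + 5*l (F(l, L) = -5*(L - l) = -5*L + 5*l)
b(Q, P) = 4 - Q/5
J = 10 (J = 4 - (-5*2 + 5*(-4))/5 = 4 - (-10 - 20)/5 = 4 - ⅕*(-30) = 4 + 6 = 10)
(-8661 + J)/(15203 + 9083) = (-8661 + 10)/(15203 + 9083) = -8651/24286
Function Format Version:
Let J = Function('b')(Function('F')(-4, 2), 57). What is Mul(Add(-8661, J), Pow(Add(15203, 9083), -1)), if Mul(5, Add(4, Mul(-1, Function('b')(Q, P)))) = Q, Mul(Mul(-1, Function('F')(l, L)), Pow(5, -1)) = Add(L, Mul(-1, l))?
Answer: Rational(-8651, 24286) ≈ -0.35621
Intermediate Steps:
Function('F')(l, L) = Add(Mul(-5, L), Mul(5, l)) (Function('F')(l, L) = Mul(-5, Add(L, Mul(-1, l))) = Add(Mul(-5, L), Mul(5, l)))
Function('b')(Q, P) = Add(4, Mul(Rational(-1, 5), Q))
J = 10 (J = Add(4, Mul(Rational(-1, 5), Add(Mul(-5, 2), Mul(5, -4)))) = Add(4, Mul(Rational(-1, 5), Add(-10, -20))) = Add(4, Mul(Rational(-1, 5), -30)) = Add(4, 6) = 10)
Mul(Add(-8661, J), Pow(Add(15203, 9083), -1)) = Mul(Add(-8661, 10), Pow(Add(15203, 9083), -1)) = Mul(-8651, Pow(24286, -1)) = Mul(-8651, Rational(1, 24286)) = Rational(-8651, 24286)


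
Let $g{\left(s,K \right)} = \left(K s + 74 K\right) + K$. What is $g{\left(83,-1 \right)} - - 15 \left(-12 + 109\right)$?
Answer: $1297$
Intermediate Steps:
$g{\left(s,K \right)} = 75 K + K s$ ($g{\left(s,K \right)} = \left(74 K + K s\right) + K = 75 K + K s$)
$g{\left(83,-1 \right)} - - 15 \left(-12 + 109\right) = - (75 + 83) - - 15 \left(-12 + 109\right) = \left(-1\right) 158 - \left(-15\right) 97 = -158 - -1455 = -158 + 1455 = 1297$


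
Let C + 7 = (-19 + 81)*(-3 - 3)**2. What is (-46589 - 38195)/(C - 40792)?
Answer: 84784/38567 ≈ 2.1984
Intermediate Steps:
C = 2225 (C = -7 + (-19 + 81)*(-3 - 3)**2 = -7 + 62*(-6)**2 = -7 + 62*36 = -7 + 2232 = 2225)
(-46589 - 38195)/(C - 40792) = (-46589 - 38195)/(2225 - 40792) = -84784/(-38567) = -84784*(-1/38567) = 84784/38567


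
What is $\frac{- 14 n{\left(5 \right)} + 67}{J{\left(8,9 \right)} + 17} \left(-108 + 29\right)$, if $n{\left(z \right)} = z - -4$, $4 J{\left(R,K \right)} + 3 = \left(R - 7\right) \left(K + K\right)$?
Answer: $\frac{18644}{83} \approx 224.63$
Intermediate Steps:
$J{\left(R,K \right)} = - \frac{3}{4} + \frac{K \left(-7 + R\right)}{2}$ ($J{\left(R,K \right)} = - \frac{3}{4} + \frac{\left(R - 7\right) \left(K + K\right)}{4} = - \frac{3}{4} + \frac{\left(-7 + R\right) 2 K}{4} = - \frac{3}{4} + \frac{2 K \left(-7 + R\right)}{4} = - \frac{3}{4} + \frac{K \left(-7 + R\right)}{2}$)
$n{\left(z \right)} = 4 + z$ ($n{\left(z \right)} = z + 4 = 4 + z$)
$\frac{- 14 n{\left(5 \right)} + 67}{J{\left(8,9 \right)} + 17} \left(-108 + 29\right) = \frac{- 14 \left(4 + 5\right) + 67}{\left(- \frac{3}{4} - \frac{63}{2} + \frac{1}{2} \cdot 9 \cdot 8\right) + 17} \left(-108 + 29\right) = \frac{\left(-14\right) 9 + 67}{\left(- \frac{3}{4} - \frac{63}{2} + 36\right) + 17} \left(-79\right) = \frac{-126 + 67}{\frac{15}{4} + 17} \left(-79\right) = - \frac{59}{\frac{83}{4}} \left(-79\right) = \left(-59\right) \frac{4}{83} \left(-79\right) = \left(- \frac{236}{83}\right) \left(-79\right) = \frac{18644}{83}$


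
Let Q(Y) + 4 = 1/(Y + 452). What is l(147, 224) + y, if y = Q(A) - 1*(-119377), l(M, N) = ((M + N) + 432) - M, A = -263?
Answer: 22685482/189 ≈ 1.2003e+5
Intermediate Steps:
Q(Y) = -4 + 1/(452 + Y) (Q(Y) = -4 + 1/(Y + 452) = -4 + 1/(452 + Y))
l(M, N) = 432 + N (l(M, N) = (432 + M + N) - M = 432 + N)
y = 22561498/189 (y = (-1807 - 4*(-263))/(452 - 263) - 1*(-119377) = (-1807 + 1052)/189 + 119377 = (1/189)*(-755) + 119377 = -755/189 + 119377 = 22561498/189 ≈ 1.1937e+5)
l(147, 224) + y = (432 + 224) + 22561498/189 = 656 + 22561498/189 = 22685482/189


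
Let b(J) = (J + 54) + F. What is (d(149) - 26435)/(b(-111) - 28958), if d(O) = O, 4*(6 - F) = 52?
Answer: 4381/4837 ≈ 0.90573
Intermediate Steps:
F = -7 (F = 6 - ¼*52 = 6 - 13 = -7)
b(J) = 47 + J (b(J) = (J + 54) - 7 = (54 + J) - 7 = 47 + J)
(d(149) - 26435)/(b(-111) - 28958) = (149 - 26435)/((47 - 111) - 28958) = -26286/(-64 - 28958) = -26286/(-29022) = -26286*(-1/29022) = 4381/4837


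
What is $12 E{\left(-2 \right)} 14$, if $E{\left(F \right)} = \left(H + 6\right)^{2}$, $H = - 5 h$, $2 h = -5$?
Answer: $57498$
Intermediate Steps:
$h = - \frac{5}{2}$ ($h = \frac{1}{2} \left(-5\right) = - \frac{5}{2} \approx -2.5$)
$H = \frac{25}{2}$ ($H = \left(-5\right) \left(- \frac{5}{2}\right) = \frac{25}{2} \approx 12.5$)
$E{\left(F \right)} = \frac{1369}{4}$ ($E{\left(F \right)} = \left(\frac{25}{2} + 6\right)^{2} = \left(\frac{37}{2}\right)^{2} = \frac{1369}{4}$)
$12 E{\left(-2 \right)} 14 = 12 \cdot \frac{1369}{4} \cdot 14 = 4107 \cdot 14 = 57498$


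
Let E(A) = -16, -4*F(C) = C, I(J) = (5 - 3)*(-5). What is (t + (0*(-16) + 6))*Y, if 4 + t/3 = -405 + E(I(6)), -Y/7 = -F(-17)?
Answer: -151011/4 ≈ -37753.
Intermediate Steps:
I(J) = -10 (I(J) = 2*(-5) = -10)
F(C) = -C/4
Y = 119/4 (Y = -(-7)*(-¼*(-17)) = -(-7)*17/4 = -7*(-17/4) = 119/4 ≈ 29.750)
t = -1275 (t = -12 + 3*(-405 - 16) = -12 + 3*(-421) = -12 - 1263 = -1275)
(t + (0*(-16) + 6))*Y = (-1275 + (0*(-16) + 6))*(119/4) = (-1275 + (0 + 6))*(119/4) = (-1275 + 6)*(119/4) = -1269*119/4 = -151011/4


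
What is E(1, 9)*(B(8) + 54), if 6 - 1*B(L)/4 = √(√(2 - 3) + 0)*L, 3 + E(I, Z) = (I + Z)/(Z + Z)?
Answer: -572/3 + 704*√I/9 ≈ -135.36 + 55.311*I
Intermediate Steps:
E(I, Z) = -3 + (I + Z)/(2*Z) (E(I, Z) = -3 + (I + Z)/(Z + Z) = -3 + (I + Z)/((2*Z)) = -3 + (I + Z)*(1/(2*Z)) = -3 + (I + Z)/(2*Z))
B(L) = 24 - 4*L*√I (B(L) = 24 - 4*√(√(2 - 3) + 0)*L = 24 - 4*√(√(-1) + 0)*L = 24 - 4*√(I + 0)*L = 24 - 4*√I*L = 24 - 4*L*√I)
E(1, 9)*(B(8) + 54) = ((½)*(1 - 5*9)/9)*((24 - 4*8*√I) + 54) = ((½)*(⅑)*(1 - 45))*((24 - 32*√I) + 54) = ((½)*(⅑)*(-44))*(78 - 32*√I) = -22*(78 - 32*√I)/9 = -572/3 + 704*√I/9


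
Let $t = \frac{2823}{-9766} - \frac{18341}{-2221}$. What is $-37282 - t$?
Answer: $- \frac{808830090975}{21690286} \approx -37290.0$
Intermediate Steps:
$t = \frac{172848323}{21690286}$ ($t = 2823 \left(- \frac{1}{9766}\right) - - \frac{18341}{2221} = - \frac{2823}{9766} + \frac{18341}{2221} = \frac{172848323}{21690286} \approx 7.9689$)
$-37282 - t = -37282 - \frac{172848323}{21690286} = - \frac{808830090975}{21690286}$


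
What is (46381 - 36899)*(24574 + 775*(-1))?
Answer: 225662118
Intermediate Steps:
(46381 - 36899)*(24574 + 775*(-1)) = 9482*(24574 - 775) = 9482*23799 = 225662118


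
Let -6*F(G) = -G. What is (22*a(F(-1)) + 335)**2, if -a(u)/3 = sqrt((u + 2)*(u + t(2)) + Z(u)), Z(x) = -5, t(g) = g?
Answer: 105086 - 7370*I*sqrt(59) ≈ 1.0509e+5 - 56610.0*I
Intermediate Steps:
F(G) = G/6 (F(G) = -(-1)*G/6 = G/6)
a(u) = -3*sqrt(-5 + (2 + u)**2) (a(u) = -3*sqrt((u + 2)*(u + 2) - 5) = -3*sqrt((2 + u)*(2 + u) - 5) = -3*sqrt((2 + u)**2 - 5) = -3*sqrt(-5 + (2 + u)**2))
(22*a(F(-1)) + 335)**2 = (22*(-3*sqrt(-1 + ((1/6)*(-1))**2 + 4*((1/6)*(-1)))) + 335)**2 = (22*(-3*sqrt(-1 + (-1/6)**2 + 4*(-1/6))) + 335)**2 = (22*(-3*sqrt(-1 + 1/36 - 2/3)) + 335)**2 = (22*(-I*sqrt(59)/2) + 335)**2 = (-11*I*sqrt(59) + 335)**2 = (335 - 11*I*sqrt(59))**2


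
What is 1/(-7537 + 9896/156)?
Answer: -39/291469 ≈ -0.00013380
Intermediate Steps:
1/(-7537 + 9896/156) = 1/(-7537 + 9896*(1/156)) = 1/(-7537 + 2474/39) = 1/(-291469/39) = -39/291469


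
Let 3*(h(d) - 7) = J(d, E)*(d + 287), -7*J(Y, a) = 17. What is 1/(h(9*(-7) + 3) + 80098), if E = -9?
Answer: 21/1678346 ≈ 1.2512e-5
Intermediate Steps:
J(Y, a) = -17/7 (J(Y, a) = -1/7*17 = -17/7)
h(d) = -676/3 - 17*d/21 (h(d) = 7 + (-17*(d + 287)/7)/3 = 7 + (-17*(287 + d)/7)/3 = 7 + (-697 - 17*d/7)/3 = 7 + (-697/3 - 17*d/21) = -676/3 - 17*d/21)
1/(h(9*(-7) + 3) + 80098) = 1/((-676/3 - 17*(9*(-7) + 3)/21) + 80098) = 1/((-676/3 - 17*(-63 + 3)/21) + 80098) = 1/((-676/3 - 17/21*(-60)) + 80098) = 1/((-676/3 + 340/7) + 80098) = 1/(-3712/21 + 80098) = 1/(1678346/21) = 21/1678346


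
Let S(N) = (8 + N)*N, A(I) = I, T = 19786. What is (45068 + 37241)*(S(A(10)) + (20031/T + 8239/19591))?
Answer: 40480141128365/2710682 ≈ 1.4934e+7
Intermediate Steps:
S(N) = N*(8 + N)
(45068 + 37241)*(S(A(10)) + (20031/T + 8239/19591)) = (45068 + 37241)*(10*(8 + 10) + (20031/19786 + 8239/19591)) = 82309*(10*18 + (20031*(1/19786) + 8239*(1/19591))) = 82309*(180 + (20031/19786 + 749/1781)) = 82309*(180 + 3884225/2710682) = 82309*(491806985/2710682) = 40480141128365/2710682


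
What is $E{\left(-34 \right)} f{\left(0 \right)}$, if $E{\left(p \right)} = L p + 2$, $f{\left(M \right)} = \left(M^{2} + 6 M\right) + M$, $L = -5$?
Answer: $0$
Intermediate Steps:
$f{\left(M \right)} = M^{2} + 7 M$
$E{\left(p \right)} = 2 - 5 p$ ($E{\left(p \right)} = - 5 p + 2 = 2 - 5 p$)
$E{\left(-34 \right)} f{\left(0 \right)} = \left(2 - -170\right) 0 \left(7 + 0\right) = \left(2 + 170\right) 0 \cdot 7 = 172 \cdot 0 = 0$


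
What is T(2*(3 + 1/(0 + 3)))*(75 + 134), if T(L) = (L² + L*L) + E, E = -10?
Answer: 148390/9 ≈ 16488.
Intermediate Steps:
T(L) = -10 + 2*L² (T(L) = (L² + L*L) - 10 = (L² + L²) - 10 = 2*L² - 10 = -10 + 2*L²)
T(2*(3 + 1/(0 + 3)))*(75 + 134) = (-10 + 2*(2*(3 + 1/(0 + 3)))²)*(75 + 134) = (-10 + 2*(2*(3 + 1/3))²)*209 = (-10 + 2*(2*(3 + ⅓))²)*209 = (-10 + 2*(2*(10/3))²)*209 = (-10 + 2*(20/3)²)*209 = (-10 + 2*(400/9))*209 = (-10 + 800/9)*209 = (710/9)*209 = 148390/9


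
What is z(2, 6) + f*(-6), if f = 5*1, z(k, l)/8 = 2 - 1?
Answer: -22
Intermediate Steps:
z(k, l) = 8 (z(k, l) = 8*(2 - 1) = 8*1 = 8)
f = 5
z(2, 6) + f*(-6) = 8 + 5*(-6) = 8 - 30 = -22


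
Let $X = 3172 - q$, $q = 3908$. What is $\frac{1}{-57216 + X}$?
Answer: $- \frac{1}{57952} \approx -1.7256 \cdot 10^{-5}$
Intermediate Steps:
$X = -736$ ($X = 3172 - 3908 = -736$)
$\frac{1}{-57216 + X} = \frac{1}{-57216 - 736} = \frac{1}{-57952} = - \frac{1}{57952}$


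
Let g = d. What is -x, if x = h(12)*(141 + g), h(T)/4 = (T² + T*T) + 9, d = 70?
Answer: -250668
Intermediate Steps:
h(T) = 36 + 8*T² (h(T) = 4*((T² + T*T) + 9) = 4*((T² + T²) + 9) = 4*(2*T² + 9) = 4*(9 + 2*T²) = 36 + 8*T²)
g = 70
x = 250668 (x = (36 + 8*12²)*(141 + 70) = (36 + 8*144)*211 = (36 + 1152)*211 = 1188*211 = 250668)
-x = -1*250668 = -250668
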